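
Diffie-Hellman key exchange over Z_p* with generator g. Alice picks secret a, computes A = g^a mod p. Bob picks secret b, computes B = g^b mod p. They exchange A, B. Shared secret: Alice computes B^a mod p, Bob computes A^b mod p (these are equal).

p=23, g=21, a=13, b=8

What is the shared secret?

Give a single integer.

A = 21^13 mod 23  (bits of 13 = 1101)
  bit 0 = 1: r = r^2 * 21 mod 23 = 1^2 * 21 = 1*21 = 21
  bit 1 = 1: r = r^2 * 21 mod 23 = 21^2 * 21 = 4*21 = 15
  bit 2 = 0: r = r^2 mod 23 = 15^2 = 18
  bit 3 = 1: r = r^2 * 21 mod 23 = 18^2 * 21 = 2*21 = 19
  -> A = 19
B = 21^8 mod 23  (bits of 8 = 1000)
  bit 0 = 1: r = r^2 * 21 mod 23 = 1^2 * 21 = 1*21 = 21
  bit 1 = 0: r = r^2 mod 23 = 21^2 = 4
  bit 2 = 0: r = r^2 mod 23 = 4^2 = 16
  bit 3 = 0: r = r^2 mod 23 = 16^2 = 3
  -> B = 3
s = B^a = 3^13 mod 23  (bits of 13 = 1101)
  bit 0 = 1: r = r^2 * 3 mod 23 = 1^2 * 3 = 1*3 = 3
  bit 1 = 1: r = r^2 * 3 mod 23 = 3^2 * 3 = 9*3 = 4
  bit 2 = 0: r = r^2 mod 23 = 4^2 = 16
  bit 3 = 1: r = r^2 * 3 mod 23 = 16^2 * 3 = 3*3 = 9
  -> s = B^a = 9

Answer: 9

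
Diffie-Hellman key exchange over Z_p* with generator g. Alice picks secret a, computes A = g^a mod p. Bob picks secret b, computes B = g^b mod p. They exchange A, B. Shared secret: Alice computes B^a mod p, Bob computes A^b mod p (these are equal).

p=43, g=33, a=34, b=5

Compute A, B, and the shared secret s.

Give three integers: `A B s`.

A = 33^34 mod 43  (bits of 34 = 100010)
  bit 0 = 1: r = r^2 * 33 mod 43 = 1^2 * 33 = 1*33 = 33
  bit 1 = 0: r = r^2 mod 43 = 33^2 = 14
  bit 2 = 0: r = r^2 mod 43 = 14^2 = 24
  bit 3 = 0: r = r^2 mod 43 = 24^2 = 17
  bit 4 = 1: r = r^2 * 33 mod 43 = 17^2 * 33 = 31*33 = 34
  bit 5 = 0: r = r^2 mod 43 = 34^2 = 38
  -> A = 38
B = 33^5 mod 43  (bits of 5 = 101)
  bit 0 = 1: r = r^2 * 33 mod 43 = 1^2 * 33 = 1*33 = 33
  bit 1 = 0: r = r^2 mod 43 = 33^2 = 14
  bit 2 = 1: r = r^2 * 33 mod 43 = 14^2 * 33 = 24*33 = 18
  -> B = 18
s = B^a = 18^34 mod 43  (bits of 34 = 100010)
  bit 0 = 1: r = r^2 * 18 mod 43 = 1^2 * 18 = 1*18 = 18
  bit 1 = 0: r = r^2 mod 43 = 18^2 = 23
  bit 2 = 0: r = r^2 mod 43 = 23^2 = 13
  bit 3 = 0: r = r^2 mod 43 = 13^2 = 40
  bit 4 = 1: r = r^2 * 18 mod 43 = 40^2 * 18 = 9*18 = 33
  bit 5 = 0: r = r^2 mod 43 = 33^2 = 14
  -> s = B^a = 14

Answer: 38 18 14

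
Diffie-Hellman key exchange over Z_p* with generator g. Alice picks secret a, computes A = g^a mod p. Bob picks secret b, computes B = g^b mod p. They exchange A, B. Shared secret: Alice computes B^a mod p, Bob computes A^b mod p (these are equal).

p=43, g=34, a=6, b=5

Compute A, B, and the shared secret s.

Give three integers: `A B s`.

Answer: 4 33 35

Derivation:
A = 34^6 mod 43  (bits of 6 = 110)
  bit 0 = 1: r = r^2 * 34 mod 43 = 1^2 * 34 = 1*34 = 34
  bit 1 = 1: r = r^2 * 34 mod 43 = 34^2 * 34 = 38*34 = 2
  bit 2 = 0: r = r^2 mod 43 = 2^2 = 4
  -> A = 4
B = 34^5 mod 43  (bits of 5 = 101)
  bit 0 = 1: r = r^2 * 34 mod 43 = 1^2 * 34 = 1*34 = 34
  bit 1 = 0: r = r^2 mod 43 = 34^2 = 38
  bit 2 = 1: r = r^2 * 34 mod 43 = 38^2 * 34 = 25*34 = 33
  -> B = 33
s = B^a = 33^6 mod 43  (bits of 6 = 110)
  bit 0 = 1: r = r^2 * 33 mod 43 = 1^2 * 33 = 1*33 = 33
  bit 1 = 1: r = r^2 * 33 mod 43 = 33^2 * 33 = 14*33 = 32
  bit 2 = 0: r = r^2 mod 43 = 32^2 = 35
  -> s = B^a = 35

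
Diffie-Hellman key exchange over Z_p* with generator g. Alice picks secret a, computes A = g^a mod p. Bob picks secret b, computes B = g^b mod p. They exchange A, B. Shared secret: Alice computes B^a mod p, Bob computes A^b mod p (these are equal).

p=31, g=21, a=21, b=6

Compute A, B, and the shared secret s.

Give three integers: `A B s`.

Answer: 29 2 2

Derivation:
A = 21^21 mod 31  (bits of 21 = 10101)
  bit 0 = 1: r = r^2 * 21 mod 31 = 1^2 * 21 = 1*21 = 21
  bit 1 = 0: r = r^2 mod 31 = 21^2 = 7
  bit 2 = 1: r = r^2 * 21 mod 31 = 7^2 * 21 = 18*21 = 6
  bit 3 = 0: r = r^2 mod 31 = 6^2 = 5
  bit 4 = 1: r = r^2 * 21 mod 31 = 5^2 * 21 = 25*21 = 29
  -> A = 29
B = 21^6 mod 31  (bits of 6 = 110)
  bit 0 = 1: r = r^2 * 21 mod 31 = 1^2 * 21 = 1*21 = 21
  bit 1 = 1: r = r^2 * 21 mod 31 = 21^2 * 21 = 7*21 = 23
  bit 2 = 0: r = r^2 mod 31 = 23^2 = 2
  -> B = 2
s = B^a = 2^21 mod 31  (bits of 21 = 10101)
  bit 0 = 1: r = r^2 * 2 mod 31 = 1^2 * 2 = 1*2 = 2
  bit 1 = 0: r = r^2 mod 31 = 2^2 = 4
  bit 2 = 1: r = r^2 * 2 mod 31 = 4^2 * 2 = 16*2 = 1
  bit 3 = 0: r = r^2 mod 31 = 1^2 = 1
  bit 4 = 1: r = r^2 * 2 mod 31 = 1^2 * 2 = 1*2 = 2
  -> s = B^a = 2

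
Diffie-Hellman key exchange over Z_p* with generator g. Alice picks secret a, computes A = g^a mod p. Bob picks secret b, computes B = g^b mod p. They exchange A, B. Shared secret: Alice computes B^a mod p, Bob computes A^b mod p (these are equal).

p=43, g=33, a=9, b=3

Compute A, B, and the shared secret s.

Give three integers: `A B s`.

Answer: 2 32 8

Derivation:
A = 33^9 mod 43  (bits of 9 = 1001)
  bit 0 = 1: r = r^2 * 33 mod 43 = 1^2 * 33 = 1*33 = 33
  bit 1 = 0: r = r^2 mod 43 = 33^2 = 14
  bit 2 = 0: r = r^2 mod 43 = 14^2 = 24
  bit 3 = 1: r = r^2 * 33 mod 43 = 24^2 * 33 = 17*33 = 2
  -> A = 2
B = 33^3 mod 43  (bits of 3 = 11)
  bit 0 = 1: r = r^2 * 33 mod 43 = 1^2 * 33 = 1*33 = 33
  bit 1 = 1: r = r^2 * 33 mod 43 = 33^2 * 33 = 14*33 = 32
  -> B = 32
s = B^a = 32^9 mod 43  (bits of 9 = 1001)
  bit 0 = 1: r = r^2 * 32 mod 43 = 1^2 * 32 = 1*32 = 32
  bit 1 = 0: r = r^2 mod 43 = 32^2 = 35
  bit 2 = 0: r = r^2 mod 43 = 35^2 = 21
  bit 3 = 1: r = r^2 * 32 mod 43 = 21^2 * 32 = 11*32 = 8
  -> s = B^a = 8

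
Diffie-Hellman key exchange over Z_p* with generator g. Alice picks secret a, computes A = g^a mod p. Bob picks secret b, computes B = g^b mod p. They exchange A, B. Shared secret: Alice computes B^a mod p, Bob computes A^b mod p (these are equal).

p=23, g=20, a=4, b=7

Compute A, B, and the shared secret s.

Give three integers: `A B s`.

A = 20^4 mod 23  (bits of 4 = 100)
  bit 0 = 1: r = r^2 * 20 mod 23 = 1^2 * 20 = 1*20 = 20
  bit 1 = 0: r = r^2 mod 23 = 20^2 = 9
  bit 2 = 0: r = r^2 mod 23 = 9^2 = 12
  -> A = 12
B = 20^7 mod 23  (bits of 7 = 111)
  bit 0 = 1: r = r^2 * 20 mod 23 = 1^2 * 20 = 1*20 = 20
  bit 1 = 1: r = r^2 * 20 mod 23 = 20^2 * 20 = 9*20 = 19
  bit 2 = 1: r = r^2 * 20 mod 23 = 19^2 * 20 = 16*20 = 21
  -> B = 21
s = B^a = 21^4 mod 23  (bits of 4 = 100)
  bit 0 = 1: r = r^2 * 21 mod 23 = 1^2 * 21 = 1*21 = 21
  bit 1 = 0: r = r^2 mod 23 = 21^2 = 4
  bit 2 = 0: r = r^2 mod 23 = 4^2 = 16
  -> s = B^a = 16

Answer: 12 21 16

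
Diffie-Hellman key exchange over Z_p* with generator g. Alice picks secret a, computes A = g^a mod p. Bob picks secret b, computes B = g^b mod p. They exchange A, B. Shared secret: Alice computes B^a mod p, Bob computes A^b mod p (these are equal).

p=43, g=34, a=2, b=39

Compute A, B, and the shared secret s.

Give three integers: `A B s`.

A = 34^2 mod 43  (bits of 2 = 10)
  bit 0 = 1: r = r^2 * 34 mod 43 = 1^2 * 34 = 1*34 = 34
  bit 1 = 0: r = r^2 mod 43 = 34^2 = 38
  -> A = 38
B = 34^39 mod 43  (bits of 39 = 100111)
  bit 0 = 1: r = r^2 * 34 mod 43 = 1^2 * 34 = 1*34 = 34
  bit 1 = 0: r = r^2 mod 43 = 34^2 = 38
  bit 2 = 0: r = r^2 mod 43 = 38^2 = 25
  bit 3 = 1: r = r^2 * 34 mod 43 = 25^2 * 34 = 23*34 = 8
  bit 4 = 1: r = r^2 * 34 mod 43 = 8^2 * 34 = 21*34 = 26
  bit 5 = 1: r = r^2 * 34 mod 43 = 26^2 * 34 = 31*34 = 22
  -> B = 22
s = B^a = 22^2 mod 43  (bits of 2 = 10)
  bit 0 = 1: r = r^2 * 22 mod 43 = 1^2 * 22 = 1*22 = 22
  bit 1 = 0: r = r^2 mod 43 = 22^2 = 11
  -> s = B^a = 11

Answer: 38 22 11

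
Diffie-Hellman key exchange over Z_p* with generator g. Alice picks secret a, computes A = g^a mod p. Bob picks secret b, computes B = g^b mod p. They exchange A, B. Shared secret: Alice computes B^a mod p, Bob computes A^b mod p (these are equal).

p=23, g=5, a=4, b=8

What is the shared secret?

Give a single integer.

A = 5^4 mod 23  (bits of 4 = 100)
  bit 0 = 1: r = r^2 * 5 mod 23 = 1^2 * 5 = 1*5 = 5
  bit 1 = 0: r = r^2 mod 23 = 5^2 = 2
  bit 2 = 0: r = r^2 mod 23 = 2^2 = 4
  -> A = 4
B = 5^8 mod 23  (bits of 8 = 1000)
  bit 0 = 1: r = r^2 * 5 mod 23 = 1^2 * 5 = 1*5 = 5
  bit 1 = 0: r = r^2 mod 23 = 5^2 = 2
  bit 2 = 0: r = r^2 mod 23 = 2^2 = 4
  bit 3 = 0: r = r^2 mod 23 = 4^2 = 16
  -> B = 16
s = B^a = 16^4 mod 23  (bits of 4 = 100)
  bit 0 = 1: r = r^2 * 16 mod 23 = 1^2 * 16 = 1*16 = 16
  bit 1 = 0: r = r^2 mod 23 = 16^2 = 3
  bit 2 = 0: r = r^2 mod 23 = 3^2 = 9
  -> s = B^a = 9

Answer: 9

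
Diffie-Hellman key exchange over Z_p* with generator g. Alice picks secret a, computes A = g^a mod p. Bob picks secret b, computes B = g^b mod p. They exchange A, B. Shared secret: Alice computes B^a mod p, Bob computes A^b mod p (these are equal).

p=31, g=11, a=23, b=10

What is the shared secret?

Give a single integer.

A = 11^23 mod 31  (bits of 23 = 10111)
  bit 0 = 1: r = r^2 * 11 mod 31 = 1^2 * 11 = 1*11 = 11
  bit 1 = 0: r = r^2 mod 31 = 11^2 = 28
  bit 2 = 1: r = r^2 * 11 mod 31 = 28^2 * 11 = 9*11 = 6
  bit 3 = 1: r = r^2 * 11 mod 31 = 6^2 * 11 = 5*11 = 24
  bit 4 = 1: r = r^2 * 11 mod 31 = 24^2 * 11 = 18*11 = 12
  -> A = 12
B = 11^10 mod 31  (bits of 10 = 1010)
  bit 0 = 1: r = r^2 * 11 mod 31 = 1^2 * 11 = 1*11 = 11
  bit 1 = 0: r = r^2 mod 31 = 11^2 = 28
  bit 2 = 1: r = r^2 * 11 mod 31 = 28^2 * 11 = 9*11 = 6
  bit 3 = 0: r = r^2 mod 31 = 6^2 = 5
  -> B = 5
s = B^a = 5^23 mod 31  (bits of 23 = 10111)
  bit 0 = 1: r = r^2 * 5 mod 31 = 1^2 * 5 = 1*5 = 5
  bit 1 = 0: r = r^2 mod 31 = 5^2 = 25
  bit 2 = 1: r = r^2 * 5 mod 31 = 25^2 * 5 = 5*5 = 25
  bit 3 = 1: r = r^2 * 5 mod 31 = 25^2 * 5 = 5*5 = 25
  bit 4 = 1: r = r^2 * 5 mod 31 = 25^2 * 5 = 5*5 = 25
  -> s = B^a = 25

Answer: 25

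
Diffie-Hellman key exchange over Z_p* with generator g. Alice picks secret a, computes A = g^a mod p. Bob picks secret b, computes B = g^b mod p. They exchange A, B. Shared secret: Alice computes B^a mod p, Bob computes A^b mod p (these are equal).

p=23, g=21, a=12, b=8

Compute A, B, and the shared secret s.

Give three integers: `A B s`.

A = 21^12 mod 23  (bits of 12 = 1100)
  bit 0 = 1: r = r^2 * 21 mod 23 = 1^2 * 21 = 1*21 = 21
  bit 1 = 1: r = r^2 * 21 mod 23 = 21^2 * 21 = 4*21 = 15
  bit 2 = 0: r = r^2 mod 23 = 15^2 = 18
  bit 3 = 0: r = r^2 mod 23 = 18^2 = 2
  -> A = 2
B = 21^8 mod 23  (bits of 8 = 1000)
  bit 0 = 1: r = r^2 * 21 mod 23 = 1^2 * 21 = 1*21 = 21
  bit 1 = 0: r = r^2 mod 23 = 21^2 = 4
  bit 2 = 0: r = r^2 mod 23 = 4^2 = 16
  bit 3 = 0: r = r^2 mod 23 = 16^2 = 3
  -> B = 3
s = B^a = 3^12 mod 23  (bits of 12 = 1100)
  bit 0 = 1: r = r^2 * 3 mod 23 = 1^2 * 3 = 1*3 = 3
  bit 1 = 1: r = r^2 * 3 mod 23 = 3^2 * 3 = 9*3 = 4
  bit 2 = 0: r = r^2 mod 23 = 4^2 = 16
  bit 3 = 0: r = r^2 mod 23 = 16^2 = 3
  -> s = B^a = 3

Answer: 2 3 3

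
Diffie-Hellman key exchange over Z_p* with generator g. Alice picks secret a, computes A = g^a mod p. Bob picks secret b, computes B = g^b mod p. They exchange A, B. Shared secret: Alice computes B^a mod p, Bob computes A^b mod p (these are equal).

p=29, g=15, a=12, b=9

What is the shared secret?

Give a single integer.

Answer: 16

Derivation:
A = 15^12 mod 29  (bits of 12 = 1100)
  bit 0 = 1: r = r^2 * 15 mod 29 = 1^2 * 15 = 1*15 = 15
  bit 1 = 1: r = r^2 * 15 mod 29 = 15^2 * 15 = 22*15 = 11
  bit 2 = 0: r = r^2 mod 29 = 11^2 = 5
  bit 3 = 0: r = r^2 mod 29 = 5^2 = 25
  -> A = 25
B = 15^9 mod 29  (bits of 9 = 1001)
  bit 0 = 1: r = r^2 * 15 mod 29 = 1^2 * 15 = 1*15 = 15
  bit 1 = 0: r = r^2 mod 29 = 15^2 = 22
  bit 2 = 0: r = r^2 mod 29 = 22^2 = 20
  bit 3 = 1: r = r^2 * 15 mod 29 = 20^2 * 15 = 23*15 = 26
  -> B = 26
s = B^a = 26^12 mod 29  (bits of 12 = 1100)
  bit 0 = 1: r = r^2 * 26 mod 29 = 1^2 * 26 = 1*26 = 26
  bit 1 = 1: r = r^2 * 26 mod 29 = 26^2 * 26 = 9*26 = 2
  bit 2 = 0: r = r^2 mod 29 = 2^2 = 4
  bit 3 = 0: r = r^2 mod 29 = 4^2 = 16
  -> s = B^a = 16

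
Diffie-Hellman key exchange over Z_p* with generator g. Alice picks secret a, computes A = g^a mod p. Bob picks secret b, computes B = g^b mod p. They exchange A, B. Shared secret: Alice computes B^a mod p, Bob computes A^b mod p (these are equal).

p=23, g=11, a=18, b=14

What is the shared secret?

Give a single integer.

A = 11^18 mod 23  (bits of 18 = 10010)
  bit 0 = 1: r = r^2 * 11 mod 23 = 1^2 * 11 = 1*11 = 11
  bit 1 = 0: r = r^2 mod 23 = 11^2 = 6
  bit 2 = 0: r = r^2 mod 23 = 6^2 = 13
  bit 3 = 1: r = r^2 * 11 mod 23 = 13^2 * 11 = 8*11 = 19
  bit 4 = 0: r = r^2 mod 23 = 19^2 = 16
  -> A = 16
B = 11^14 mod 23  (bits of 14 = 1110)
  bit 0 = 1: r = r^2 * 11 mod 23 = 1^2 * 11 = 1*11 = 11
  bit 1 = 1: r = r^2 * 11 mod 23 = 11^2 * 11 = 6*11 = 20
  bit 2 = 1: r = r^2 * 11 mod 23 = 20^2 * 11 = 9*11 = 7
  bit 3 = 0: r = r^2 mod 23 = 7^2 = 3
  -> B = 3
s = B^a = 3^18 mod 23  (bits of 18 = 10010)
  bit 0 = 1: r = r^2 * 3 mod 23 = 1^2 * 3 = 1*3 = 3
  bit 1 = 0: r = r^2 mod 23 = 3^2 = 9
  bit 2 = 0: r = r^2 mod 23 = 9^2 = 12
  bit 3 = 1: r = r^2 * 3 mod 23 = 12^2 * 3 = 6*3 = 18
  bit 4 = 0: r = r^2 mod 23 = 18^2 = 2
  -> s = B^a = 2

Answer: 2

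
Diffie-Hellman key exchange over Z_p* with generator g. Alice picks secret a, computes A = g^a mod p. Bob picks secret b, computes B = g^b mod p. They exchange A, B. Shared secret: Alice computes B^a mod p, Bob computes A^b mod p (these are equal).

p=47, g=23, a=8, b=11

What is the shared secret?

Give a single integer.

A = 23^8 mod 47  (bits of 8 = 1000)
  bit 0 = 1: r = r^2 * 23 mod 47 = 1^2 * 23 = 1*23 = 23
  bit 1 = 0: r = r^2 mod 47 = 23^2 = 12
  bit 2 = 0: r = r^2 mod 47 = 12^2 = 3
  bit 3 = 0: r = r^2 mod 47 = 3^2 = 9
  -> A = 9
B = 23^11 mod 47  (bits of 11 = 1011)
  bit 0 = 1: r = r^2 * 23 mod 47 = 1^2 * 23 = 1*23 = 23
  bit 1 = 0: r = r^2 mod 47 = 23^2 = 12
  bit 2 = 1: r = r^2 * 23 mod 47 = 12^2 * 23 = 3*23 = 22
  bit 3 = 1: r = r^2 * 23 mod 47 = 22^2 * 23 = 14*23 = 40
  -> B = 40
s = B^a = 40^8 mod 47  (bits of 8 = 1000)
  bit 0 = 1: r = r^2 * 40 mod 47 = 1^2 * 40 = 1*40 = 40
  bit 1 = 0: r = r^2 mod 47 = 40^2 = 2
  bit 2 = 0: r = r^2 mod 47 = 2^2 = 4
  bit 3 = 0: r = r^2 mod 47 = 4^2 = 16
  -> s = B^a = 16

Answer: 16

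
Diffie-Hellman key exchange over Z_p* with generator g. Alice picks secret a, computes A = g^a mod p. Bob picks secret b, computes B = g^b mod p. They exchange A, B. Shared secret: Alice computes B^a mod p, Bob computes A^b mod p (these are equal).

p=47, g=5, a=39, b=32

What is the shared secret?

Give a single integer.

Answer: 21

Derivation:
A = 5^39 mod 47  (bits of 39 = 100111)
  bit 0 = 1: r = r^2 * 5 mod 47 = 1^2 * 5 = 1*5 = 5
  bit 1 = 0: r = r^2 mod 47 = 5^2 = 25
  bit 2 = 0: r = r^2 mod 47 = 25^2 = 14
  bit 3 = 1: r = r^2 * 5 mod 47 = 14^2 * 5 = 8*5 = 40
  bit 4 = 1: r = r^2 * 5 mod 47 = 40^2 * 5 = 2*5 = 10
  bit 5 = 1: r = r^2 * 5 mod 47 = 10^2 * 5 = 6*5 = 30
  -> A = 30
B = 5^32 mod 47  (bits of 32 = 100000)
  bit 0 = 1: r = r^2 * 5 mod 47 = 1^2 * 5 = 1*5 = 5
  bit 1 = 0: r = r^2 mod 47 = 5^2 = 25
  bit 2 = 0: r = r^2 mod 47 = 25^2 = 14
  bit 3 = 0: r = r^2 mod 47 = 14^2 = 8
  bit 4 = 0: r = r^2 mod 47 = 8^2 = 17
  bit 5 = 0: r = r^2 mod 47 = 17^2 = 7
  -> B = 7
s = B^a = 7^39 mod 47  (bits of 39 = 100111)
  bit 0 = 1: r = r^2 * 7 mod 47 = 1^2 * 7 = 1*7 = 7
  bit 1 = 0: r = r^2 mod 47 = 7^2 = 2
  bit 2 = 0: r = r^2 mod 47 = 2^2 = 4
  bit 3 = 1: r = r^2 * 7 mod 47 = 4^2 * 7 = 16*7 = 18
  bit 4 = 1: r = r^2 * 7 mod 47 = 18^2 * 7 = 42*7 = 12
  bit 5 = 1: r = r^2 * 7 mod 47 = 12^2 * 7 = 3*7 = 21
  -> s = B^a = 21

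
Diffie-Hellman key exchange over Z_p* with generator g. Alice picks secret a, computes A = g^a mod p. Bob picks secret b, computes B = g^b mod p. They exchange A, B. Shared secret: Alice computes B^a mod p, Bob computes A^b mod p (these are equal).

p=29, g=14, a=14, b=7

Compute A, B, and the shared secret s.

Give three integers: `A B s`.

A = 14^14 mod 29  (bits of 14 = 1110)
  bit 0 = 1: r = r^2 * 14 mod 29 = 1^2 * 14 = 1*14 = 14
  bit 1 = 1: r = r^2 * 14 mod 29 = 14^2 * 14 = 22*14 = 18
  bit 2 = 1: r = r^2 * 14 mod 29 = 18^2 * 14 = 5*14 = 12
  bit 3 = 0: r = r^2 mod 29 = 12^2 = 28
  -> A = 28
B = 14^7 mod 29  (bits of 7 = 111)
  bit 0 = 1: r = r^2 * 14 mod 29 = 1^2 * 14 = 1*14 = 14
  bit 1 = 1: r = r^2 * 14 mod 29 = 14^2 * 14 = 22*14 = 18
  bit 2 = 1: r = r^2 * 14 mod 29 = 18^2 * 14 = 5*14 = 12
  -> B = 12
s = B^a = 12^14 mod 29  (bits of 14 = 1110)
  bit 0 = 1: r = r^2 * 12 mod 29 = 1^2 * 12 = 1*12 = 12
  bit 1 = 1: r = r^2 * 12 mod 29 = 12^2 * 12 = 28*12 = 17
  bit 2 = 1: r = r^2 * 12 mod 29 = 17^2 * 12 = 28*12 = 17
  bit 3 = 0: r = r^2 mod 29 = 17^2 = 28
  -> s = B^a = 28

Answer: 28 12 28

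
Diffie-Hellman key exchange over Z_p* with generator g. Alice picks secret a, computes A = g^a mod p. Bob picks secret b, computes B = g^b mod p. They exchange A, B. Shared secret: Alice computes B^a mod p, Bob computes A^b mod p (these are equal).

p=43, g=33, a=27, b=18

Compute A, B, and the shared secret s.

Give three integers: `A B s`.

A = 33^27 mod 43  (bits of 27 = 11011)
  bit 0 = 1: r = r^2 * 33 mod 43 = 1^2 * 33 = 1*33 = 33
  bit 1 = 1: r = r^2 * 33 mod 43 = 33^2 * 33 = 14*33 = 32
  bit 2 = 0: r = r^2 mod 43 = 32^2 = 35
  bit 3 = 1: r = r^2 * 33 mod 43 = 35^2 * 33 = 21*33 = 5
  bit 4 = 1: r = r^2 * 33 mod 43 = 5^2 * 33 = 25*33 = 8
  -> A = 8
B = 33^18 mod 43  (bits of 18 = 10010)
  bit 0 = 1: r = r^2 * 33 mod 43 = 1^2 * 33 = 1*33 = 33
  bit 1 = 0: r = r^2 mod 43 = 33^2 = 14
  bit 2 = 0: r = r^2 mod 43 = 14^2 = 24
  bit 3 = 1: r = r^2 * 33 mod 43 = 24^2 * 33 = 17*33 = 2
  bit 4 = 0: r = r^2 mod 43 = 2^2 = 4
  -> B = 4
s = B^a = 4^27 mod 43  (bits of 27 = 11011)
  bit 0 = 1: r = r^2 * 4 mod 43 = 1^2 * 4 = 1*4 = 4
  bit 1 = 1: r = r^2 * 4 mod 43 = 4^2 * 4 = 16*4 = 21
  bit 2 = 0: r = r^2 mod 43 = 21^2 = 11
  bit 3 = 1: r = r^2 * 4 mod 43 = 11^2 * 4 = 35*4 = 11
  bit 4 = 1: r = r^2 * 4 mod 43 = 11^2 * 4 = 35*4 = 11
  -> s = B^a = 11

Answer: 8 4 11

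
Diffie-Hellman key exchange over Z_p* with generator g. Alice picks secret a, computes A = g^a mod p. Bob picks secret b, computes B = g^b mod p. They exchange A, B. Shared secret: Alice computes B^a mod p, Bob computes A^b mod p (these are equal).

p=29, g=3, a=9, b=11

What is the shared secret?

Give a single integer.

A = 3^9 mod 29  (bits of 9 = 1001)
  bit 0 = 1: r = r^2 * 3 mod 29 = 1^2 * 3 = 1*3 = 3
  bit 1 = 0: r = r^2 mod 29 = 3^2 = 9
  bit 2 = 0: r = r^2 mod 29 = 9^2 = 23
  bit 3 = 1: r = r^2 * 3 mod 29 = 23^2 * 3 = 7*3 = 21
  -> A = 21
B = 3^11 mod 29  (bits of 11 = 1011)
  bit 0 = 1: r = r^2 * 3 mod 29 = 1^2 * 3 = 1*3 = 3
  bit 1 = 0: r = r^2 mod 29 = 3^2 = 9
  bit 2 = 1: r = r^2 * 3 mod 29 = 9^2 * 3 = 23*3 = 11
  bit 3 = 1: r = r^2 * 3 mod 29 = 11^2 * 3 = 5*3 = 15
  -> B = 15
s = B^a = 15^9 mod 29  (bits of 9 = 1001)
  bit 0 = 1: r = r^2 * 15 mod 29 = 1^2 * 15 = 1*15 = 15
  bit 1 = 0: r = r^2 mod 29 = 15^2 = 22
  bit 2 = 0: r = r^2 mod 29 = 22^2 = 20
  bit 3 = 1: r = r^2 * 15 mod 29 = 20^2 * 15 = 23*15 = 26
  -> s = B^a = 26

Answer: 26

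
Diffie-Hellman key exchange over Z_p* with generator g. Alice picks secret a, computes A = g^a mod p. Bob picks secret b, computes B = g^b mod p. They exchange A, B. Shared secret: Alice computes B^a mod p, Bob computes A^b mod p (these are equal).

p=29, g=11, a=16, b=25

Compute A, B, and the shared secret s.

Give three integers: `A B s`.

Answer: 24 19 16

Derivation:
A = 11^16 mod 29  (bits of 16 = 10000)
  bit 0 = 1: r = r^2 * 11 mod 29 = 1^2 * 11 = 1*11 = 11
  bit 1 = 0: r = r^2 mod 29 = 11^2 = 5
  bit 2 = 0: r = r^2 mod 29 = 5^2 = 25
  bit 3 = 0: r = r^2 mod 29 = 25^2 = 16
  bit 4 = 0: r = r^2 mod 29 = 16^2 = 24
  -> A = 24
B = 11^25 mod 29  (bits of 25 = 11001)
  bit 0 = 1: r = r^2 * 11 mod 29 = 1^2 * 11 = 1*11 = 11
  bit 1 = 1: r = r^2 * 11 mod 29 = 11^2 * 11 = 5*11 = 26
  bit 2 = 0: r = r^2 mod 29 = 26^2 = 9
  bit 3 = 0: r = r^2 mod 29 = 9^2 = 23
  bit 4 = 1: r = r^2 * 11 mod 29 = 23^2 * 11 = 7*11 = 19
  -> B = 19
s = B^a = 19^16 mod 29  (bits of 16 = 10000)
  bit 0 = 1: r = r^2 * 19 mod 29 = 1^2 * 19 = 1*19 = 19
  bit 1 = 0: r = r^2 mod 29 = 19^2 = 13
  bit 2 = 0: r = r^2 mod 29 = 13^2 = 24
  bit 3 = 0: r = r^2 mod 29 = 24^2 = 25
  bit 4 = 0: r = r^2 mod 29 = 25^2 = 16
  -> s = B^a = 16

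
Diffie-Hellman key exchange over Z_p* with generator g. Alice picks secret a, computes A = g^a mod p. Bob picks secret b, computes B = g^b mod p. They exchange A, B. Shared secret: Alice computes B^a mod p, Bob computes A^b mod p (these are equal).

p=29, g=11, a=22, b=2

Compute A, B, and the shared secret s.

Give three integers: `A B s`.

A = 11^22 mod 29  (bits of 22 = 10110)
  bit 0 = 1: r = r^2 * 11 mod 29 = 1^2 * 11 = 1*11 = 11
  bit 1 = 0: r = r^2 mod 29 = 11^2 = 5
  bit 2 = 1: r = r^2 * 11 mod 29 = 5^2 * 11 = 25*11 = 14
  bit 3 = 1: r = r^2 * 11 mod 29 = 14^2 * 11 = 22*11 = 10
  bit 4 = 0: r = r^2 mod 29 = 10^2 = 13
  -> A = 13
B = 11^2 mod 29  (bits of 2 = 10)
  bit 0 = 1: r = r^2 * 11 mod 29 = 1^2 * 11 = 1*11 = 11
  bit 1 = 0: r = r^2 mod 29 = 11^2 = 5
  -> B = 5
s = B^a = 5^22 mod 29  (bits of 22 = 10110)
  bit 0 = 1: r = r^2 * 5 mod 29 = 1^2 * 5 = 1*5 = 5
  bit 1 = 0: r = r^2 mod 29 = 5^2 = 25
  bit 2 = 1: r = r^2 * 5 mod 29 = 25^2 * 5 = 16*5 = 22
  bit 3 = 1: r = r^2 * 5 mod 29 = 22^2 * 5 = 20*5 = 13
  bit 4 = 0: r = r^2 mod 29 = 13^2 = 24
  -> s = B^a = 24

Answer: 13 5 24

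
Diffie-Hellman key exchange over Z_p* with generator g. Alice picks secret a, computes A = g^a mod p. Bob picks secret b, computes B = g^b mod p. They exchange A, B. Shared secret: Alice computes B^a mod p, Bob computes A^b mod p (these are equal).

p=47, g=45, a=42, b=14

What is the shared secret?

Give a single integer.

A = 45^42 mod 47  (bits of 42 = 101010)
  bit 0 = 1: r = r^2 * 45 mod 47 = 1^2 * 45 = 1*45 = 45
  bit 1 = 0: r = r^2 mod 47 = 45^2 = 4
  bit 2 = 1: r = r^2 * 45 mod 47 = 4^2 * 45 = 16*45 = 15
  bit 3 = 0: r = r^2 mod 47 = 15^2 = 37
  bit 4 = 1: r = r^2 * 45 mod 47 = 37^2 * 45 = 6*45 = 35
  bit 5 = 0: r = r^2 mod 47 = 35^2 = 3
  -> A = 3
B = 45^14 mod 47  (bits of 14 = 1110)
  bit 0 = 1: r = r^2 * 45 mod 47 = 1^2 * 45 = 1*45 = 45
  bit 1 = 1: r = r^2 * 45 mod 47 = 45^2 * 45 = 4*45 = 39
  bit 2 = 1: r = r^2 * 45 mod 47 = 39^2 * 45 = 17*45 = 13
  bit 3 = 0: r = r^2 mod 47 = 13^2 = 28
  -> B = 28
s = B^a = 28^42 mod 47  (bits of 42 = 101010)
  bit 0 = 1: r = r^2 * 28 mod 47 = 1^2 * 28 = 1*28 = 28
  bit 1 = 0: r = r^2 mod 47 = 28^2 = 32
  bit 2 = 1: r = r^2 * 28 mod 47 = 32^2 * 28 = 37*28 = 2
  bit 3 = 0: r = r^2 mod 47 = 2^2 = 4
  bit 4 = 1: r = r^2 * 28 mod 47 = 4^2 * 28 = 16*28 = 25
  bit 5 = 0: r = r^2 mod 47 = 25^2 = 14
  -> s = B^a = 14

Answer: 14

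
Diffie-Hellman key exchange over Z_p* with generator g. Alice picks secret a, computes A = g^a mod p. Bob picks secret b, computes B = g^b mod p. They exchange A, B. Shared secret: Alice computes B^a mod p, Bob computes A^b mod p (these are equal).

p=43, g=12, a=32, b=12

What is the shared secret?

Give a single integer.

A = 12^32 mod 43  (bits of 32 = 100000)
  bit 0 = 1: r = r^2 * 12 mod 43 = 1^2 * 12 = 1*12 = 12
  bit 1 = 0: r = r^2 mod 43 = 12^2 = 15
  bit 2 = 0: r = r^2 mod 43 = 15^2 = 10
  bit 3 = 0: r = r^2 mod 43 = 10^2 = 14
  bit 4 = 0: r = r^2 mod 43 = 14^2 = 24
  bit 5 = 0: r = r^2 mod 43 = 24^2 = 17
  -> A = 17
B = 12^12 mod 43  (bits of 12 = 1100)
  bit 0 = 1: r = r^2 * 12 mod 43 = 1^2 * 12 = 1*12 = 12
  bit 1 = 1: r = r^2 * 12 mod 43 = 12^2 * 12 = 15*12 = 8
  bit 2 = 0: r = r^2 mod 43 = 8^2 = 21
  bit 3 = 0: r = r^2 mod 43 = 21^2 = 11
  -> B = 11
s = B^a = 11^32 mod 43  (bits of 32 = 100000)
  bit 0 = 1: r = r^2 * 11 mod 43 = 1^2 * 11 = 1*11 = 11
  bit 1 = 0: r = r^2 mod 43 = 11^2 = 35
  bit 2 = 0: r = r^2 mod 43 = 35^2 = 21
  bit 3 = 0: r = r^2 mod 43 = 21^2 = 11
  bit 4 = 0: r = r^2 mod 43 = 11^2 = 35
  bit 5 = 0: r = r^2 mod 43 = 35^2 = 21
  -> s = B^a = 21

Answer: 21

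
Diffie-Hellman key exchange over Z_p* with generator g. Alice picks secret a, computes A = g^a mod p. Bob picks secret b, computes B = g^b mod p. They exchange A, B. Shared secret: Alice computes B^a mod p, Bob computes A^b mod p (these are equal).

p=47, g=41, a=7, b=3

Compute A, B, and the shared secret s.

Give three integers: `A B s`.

A = 41^7 mod 47  (bits of 7 = 111)
  bit 0 = 1: r = r^2 * 41 mod 47 = 1^2 * 41 = 1*41 = 41
  bit 1 = 1: r = r^2 * 41 mod 47 = 41^2 * 41 = 36*41 = 19
  bit 2 = 1: r = r^2 * 41 mod 47 = 19^2 * 41 = 32*41 = 43
  -> A = 43
B = 41^3 mod 47  (bits of 3 = 11)
  bit 0 = 1: r = r^2 * 41 mod 47 = 1^2 * 41 = 1*41 = 41
  bit 1 = 1: r = r^2 * 41 mod 47 = 41^2 * 41 = 36*41 = 19
  -> B = 19
s = B^a = 19^7 mod 47  (bits of 7 = 111)
  bit 0 = 1: r = r^2 * 19 mod 47 = 1^2 * 19 = 1*19 = 19
  bit 1 = 1: r = r^2 * 19 mod 47 = 19^2 * 19 = 32*19 = 44
  bit 2 = 1: r = r^2 * 19 mod 47 = 44^2 * 19 = 9*19 = 30
  -> s = B^a = 30

Answer: 43 19 30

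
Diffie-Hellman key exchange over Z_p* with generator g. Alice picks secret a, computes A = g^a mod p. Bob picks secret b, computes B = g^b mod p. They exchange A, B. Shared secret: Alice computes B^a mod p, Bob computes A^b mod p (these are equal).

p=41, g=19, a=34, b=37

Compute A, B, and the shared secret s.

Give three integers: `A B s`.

A = 19^34 mod 41  (bits of 34 = 100010)
  bit 0 = 1: r = r^2 * 19 mod 41 = 1^2 * 19 = 1*19 = 19
  bit 1 = 0: r = r^2 mod 41 = 19^2 = 33
  bit 2 = 0: r = r^2 mod 41 = 33^2 = 23
  bit 3 = 0: r = r^2 mod 41 = 23^2 = 37
  bit 4 = 1: r = r^2 * 19 mod 41 = 37^2 * 19 = 16*19 = 17
  bit 5 = 0: r = r^2 mod 41 = 17^2 = 2
  -> A = 2
B = 19^37 mod 41  (bits of 37 = 100101)
  bit 0 = 1: r = r^2 * 19 mod 41 = 1^2 * 19 = 1*19 = 19
  bit 1 = 0: r = r^2 mod 41 = 19^2 = 33
  bit 2 = 0: r = r^2 mod 41 = 33^2 = 23
  bit 3 = 1: r = r^2 * 19 mod 41 = 23^2 * 19 = 37*19 = 6
  bit 4 = 0: r = r^2 mod 41 = 6^2 = 36
  bit 5 = 1: r = r^2 * 19 mod 41 = 36^2 * 19 = 25*19 = 24
  -> B = 24
s = B^a = 24^34 mod 41  (bits of 34 = 100010)
  bit 0 = 1: r = r^2 * 24 mod 41 = 1^2 * 24 = 1*24 = 24
  bit 1 = 0: r = r^2 mod 41 = 24^2 = 2
  bit 2 = 0: r = r^2 mod 41 = 2^2 = 4
  bit 3 = 0: r = r^2 mod 41 = 4^2 = 16
  bit 4 = 1: r = r^2 * 24 mod 41 = 16^2 * 24 = 10*24 = 35
  bit 5 = 0: r = r^2 mod 41 = 35^2 = 36
  -> s = B^a = 36

Answer: 2 24 36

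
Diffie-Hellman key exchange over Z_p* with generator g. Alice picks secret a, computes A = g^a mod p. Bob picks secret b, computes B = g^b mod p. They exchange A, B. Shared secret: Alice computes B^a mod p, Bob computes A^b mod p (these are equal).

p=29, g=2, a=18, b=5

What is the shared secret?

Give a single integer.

Answer: 6

Derivation:
A = 2^18 mod 29  (bits of 18 = 10010)
  bit 0 = 1: r = r^2 * 2 mod 29 = 1^2 * 2 = 1*2 = 2
  bit 1 = 0: r = r^2 mod 29 = 2^2 = 4
  bit 2 = 0: r = r^2 mod 29 = 4^2 = 16
  bit 3 = 1: r = r^2 * 2 mod 29 = 16^2 * 2 = 24*2 = 19
  bit 4 = 0: r = r^2 mod 29 = 19^2 = 13
  -> A = 13
B = 2^5 mod 29  (bits of 5 = 101)
  bit 0 = 1: r = r^2 * 2 mod 29 = 1^2 * 2 = 1*2 = 2
  bit 1 = 0: r = r^2 mod 29 = 2^2 = 4
  bit 2 = 1: r = r^2 * 2 mod 29 = 4^2 * 2 = 16*2 = 3
  -> B = 3
s = B^a = 3^18 mod 29  (bits of 18 = 10010)
  bit 0 = 1: r = r^2 * 3 mod 29 = 1^2 * 3 = 1*3 = 3
  bit 1 = 0: r = r^2 mod 29 = 3^2 = 9
  bit 2 = 0: r = r^2 mod 29 = 9^2 = 23
  bit 3 = 1: r = r^2 * 3 mod 29 = 23^2 * 3 = 7*3 = 21
  bit 4 = 0: r = r^2 mod 29 = 21^2 = 6
  -> s = B^a = 6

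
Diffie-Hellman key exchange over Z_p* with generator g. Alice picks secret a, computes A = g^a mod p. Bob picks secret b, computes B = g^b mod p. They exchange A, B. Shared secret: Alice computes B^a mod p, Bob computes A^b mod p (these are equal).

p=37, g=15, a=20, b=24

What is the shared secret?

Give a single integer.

Answer: 26

Derivation:
A = 15^20 mod 37  (bits of 20 = 10100)
  bit 0 = 1: r = r^2 * 15 mod 37 = 1^2 * 15 = 1*15 = 15
  bit 1 = 0: r = r^2 mod 37 = 15^2 = 3
  bit 2 = 1: r = r^2 * 15 mod 37 = 3^2 * 15 = 9*15 = 24
  bit 3 = 0: r = r^2 mod 37 = 24^2 = 21
  bit 4 = 0: r = r^2 mod 37 = 21^2 = 34
  -> A = 34
B = 15^24 mod 37  (bits of 24 = 11000)
  bit 0 = 1: r = r^2 * 15 mod 37 = 1^2 * 15 = 1*15 = 15
  bit 1 = 1: r = r^2 * 15 mod 37 = 15^2 * 15 = 3*15 = 8
  bit 2 = 0: r = r^2 mod 37 = 8^2 = 27
  bit 3 = 0: r = r^2 mod 37 = 27^2 = 26
  bit 4 = 0: r = r^2 mod 37 = 26^2 = 10
  -> B = 10
s = B^a = 10^20 mod 37  (bits of 20 = 10100)
  bit 0 = 1: r = r^2 * 10 mod 37 = 1^2 * 10 = 1*10 = 10
  bit 1 = 0: r = r^2 mod 37 = 10^2 = 26
  bit 2 = 1: r = r^2 * 10 mod 37 = 26^2 * 10 = 10*10 = 26
  bit 3 = 0: r = r^2 mod 37 = 26^2 = 10
  bit 4 = 0: r = r^2 mod 37 = 10^2 = 26
  -> s = B^a = 26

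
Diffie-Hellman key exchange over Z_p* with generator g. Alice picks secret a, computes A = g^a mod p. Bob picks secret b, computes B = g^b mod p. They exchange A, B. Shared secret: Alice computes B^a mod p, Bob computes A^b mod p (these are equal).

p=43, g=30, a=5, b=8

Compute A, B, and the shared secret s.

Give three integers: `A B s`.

A = 30^5 mod 43  (bits of 5 = 101)
  bit 0 = 1: r = r^2 * 30 mod 43 = 1^2 * 30 = 1*30 = 30
  bit 1 = 0: r = r^2 mod 43 = 30^2 = 40
  bit 2 = 1: r = r^2 * 30 mod 43 = 40^2 * 30 = 9*30 = 12
  -> A = 12
B = 30^8 mod 43  (bits of 8 = 1000)
  bit 0 = 1: r = r^2 * 30 mod 43 = 1^2 * 30 = 1*30 = 30
  bit 1 = 0: r = r^2 mod 43 = 30^2 = 40
  bit 2 = 0: r = r^2 mod 43 = 40^2 = 9
  bit 3 = 0: r = r^2 mod 43 = 9^2 = 38
  -> B = 38
s = B^a = 38^5 mod 43  (bits of 5 = 101)
  bit 0 = 1: r = r^2 * 38 mod 43 = 1^2 * 38 = 1*38 = 38
  bit 1 = 0: r = r^2 mod 43 = 38^2 = 25
  bit 2 = 1: r = r^2 * 38 mod 43 = 25^2 * 38 = 23*38 = 14
  -> s = B^a = 14

Answer: 12 38 14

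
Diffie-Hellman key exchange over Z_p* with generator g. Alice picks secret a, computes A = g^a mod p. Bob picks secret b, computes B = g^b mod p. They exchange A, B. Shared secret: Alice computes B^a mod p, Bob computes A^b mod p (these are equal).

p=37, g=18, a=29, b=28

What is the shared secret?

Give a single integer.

Answer: 9

Derivation:
A = 18^29 mod 37  (bits of 29 = 11101)
  bit 0 = 1: r = r^2 * 18 mod 37 = 1^2 * 18 = 1*18 = 18
  bit 1 = 1: r = r^2 * 18 mod 37 = 18^2 * 18 = 28*18 = 23
  bit 2 = 1: r = r^2 * 18 mod 37 = 23^2 * 18 = 11*18 = 13
  bit 3 = 0: r = r^2 mod 37 = 13^2 = 21
  bit 4 = 1: r = r^2 * 18 mod 37 = 21^2 * 18 = 34*18 = 20
  -> A = 20
B = 18^28 mod 37  (bits of 28 = 11100)
  bit 0 = 1: r = r^2 * 18 mod 37 = 1^2 * 18 = 1*18 = 18
  bit 1 = 1: r = r^2 * 18 mod 37 = 18^2 * 18 = 28*18 = 23
  bit 2 = 1: r = r^2 * 18 mod 37 = 23^2 * 18 = 11*18 = 13
  bit 3 = 0: r = r^2 mod 37 = 13^2 = 21
  bit 4 = 0: r = r^2 mod 37 = 21^2 = 34
  -> B = 34
s = B^a = 34^29 mod 37  (bits of 29 = 11101)
  bit 0 = 1: r = r^2 * 34 mod 37 = 1^2 * 34 = 1*34 = 34
  bit 1 = 1: r = r^2 * 34 mod 37 = 34^2 * 34 = 9*34 = 10
  bit 2 = 1: r = r^2 * 34 mod 37 = 10^2 * 34 = 26*34 = 33
  bit 3 = 0: r = r^2 mod 37 = 33^2 = 16
  bit 4 = 1: r = r^2 * 34 mod 37 = 16^2 * 34 = 34*34 = 9
  -> s = B^a = 9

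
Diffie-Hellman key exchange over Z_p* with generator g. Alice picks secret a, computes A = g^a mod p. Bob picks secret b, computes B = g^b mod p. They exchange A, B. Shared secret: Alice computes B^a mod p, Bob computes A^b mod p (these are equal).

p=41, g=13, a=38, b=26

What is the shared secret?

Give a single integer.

Answer: 31

Derivation:
A = 13^38 mod 41  (bits of 38 = 100110)
  bit 0 = 1: r = r^2 * 13 mod 41 = 1^2 * 13 = 1*13 = 13
  bit 1 = 0: r = r^2 mod 41 = 13^2 = 5
  bit 2 = 0: r = r^2 mod 41 = 5^2 = 25
  bit 3 = 1: r = r^2 * 13 mod 41 = 25^2 * 13 = 10*13 = 7
  bit 4 = 1: r = r^2 * 13 mod 41 = 7^2 * 13 = 8*13 = 22
  bit 5 = 0: r = r^2 mod 41 = 22^2 = 33
  -> A = 33
B = 13^26 mod 41  (bits of 26 = 11010)
  bit 0 = 1: r = r^2 * 13 mod 41 = 1^2 * 13 = 1*13 = 13
  bit 1 = 1: r = r^2 * 13 mod 41 = 13^2 * 13 = 5*13 = 24
  bit 2 = 0: r = r^2 mod 41 = 24^2 = 2
  bit 3 = 1: r = r^2 * 13 mod 41 = 2^2 * 13 = 4*13 = 11
  bit 4 = 0: r = r^2 mod 41 = 11^2 = 39
  -> B = 39
s = B^a = 39^38 mod 41  (bits of 38 = 100110)
  bit 0 = 1: r = r^2 * 39 mod 41 = 1^2 * 39 = 1*39 = 39
  bit 1 = 0: r = r^2 mod 41 = 39^2 = 4
  bit 2 = 0: r = r^2 mod 41 = 4^2 = 16
  bit 3 = 1: r = r^2 * 39 mod 41 = 16^2 * 39 = 10*39 = 21
  bit 4 = 1: r = r^2 * 39 mod 41 = 21^2 * 39 = 31*39 = 20
  bit 5 = 0: r = r^2 mod 41 = 20^2 = 31
  -> s = B^a = 31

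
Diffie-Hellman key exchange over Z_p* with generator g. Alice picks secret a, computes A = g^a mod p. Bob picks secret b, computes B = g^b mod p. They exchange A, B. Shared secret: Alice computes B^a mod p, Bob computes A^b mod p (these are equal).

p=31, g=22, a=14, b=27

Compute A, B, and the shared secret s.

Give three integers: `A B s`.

Answer: 7 29 16

Derivation:
A = 22^14 mod 31  (bits of 14 = 1110)
  bit 0 = 1: r = r^2 * 22 mod 31 = 1^2 * 22 = 1*22 = 22
  bit 1 = 1: r = r^2 * 22 mod 31 = 22^2 * 22 = 19*22 = 15
  bit 2 = 1: r = r^2 * 22 mod 31 = 15^2 * 22 = 8*22 = 21
  bit 3 = 0: r = r^2 mod 31 = 21^2 = 7
  -> A = 7
B = 22^27 mod 31  (bits of 27 = 11011)
  bit 0 = 1: r = r^2 * 22 mod 31 = 1^2 * 22 = 1*22 = 22
  bit 1 = 1: r = r^2 * 22 mod 31 = 22^2 * 22 = 19*22 = 15
  bit 2 = 0: r = r^2 mod 31 = 15^2 = 8
  bit 3 = 1: r = r^2 * 22 mod 31 = 8^2 * 22 = 2*22 = 13
  bit 4 = 1: r = r^2 * 22 mod 31 = 13^2 * 22 = 14*22 = 29
  -> B = 29
s = B^a = 29^14 mod 31  (bits of 14 = 1110)
  bit 0 = 1: r = r^2 * 29 mod 31 = 1^2 * 29 = 1*29 = 29
  bit 1 = 1: r = r^2 * 29 mod 31 = 29^2 * 29 = 4*29 = 23
  bit 2 = 1: r = r^2 * 29 mod 31 = 23^2 * 29 = 2*29 = 27
  bit 3 = 0: r = r^2 mod 31 = 27^2 = 16
  -> s = B^a = 16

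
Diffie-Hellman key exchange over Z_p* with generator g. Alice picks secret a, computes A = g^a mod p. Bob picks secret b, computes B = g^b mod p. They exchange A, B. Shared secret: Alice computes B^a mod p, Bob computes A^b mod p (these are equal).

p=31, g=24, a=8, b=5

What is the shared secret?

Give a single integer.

A = 24^8 mod 31  (bits of 8 = 1000)
  bit 0 = 1: r = r^2 * 24 mod 31 = 1^2 * 24 = 1*24 = 24
  bit 1 = 0: r = r^2 mod 31 = 24^2 = 18
  bit 2 = 0: r = r^2 mod 31 = 18^2 = 14
  bit 3 = 0: r = r^2 mod 31 = 14^2 = 10
  -> A = 10
B = 24^5 mod 31  (bits of 5 = 101)
  bit 0 = 1: r = r^2 * 24 mod 31 = 1^2 * 24 = 1*24 = 24
  bit 1 = 0: r = r^2 mod 31 = 24^2 = 18
  bit 2 = 1: r = r^2 * 24 mod 31 = 18^2 * 24 = 14*24 = 26
  -> B = 26
s = B^a = 26^8 mod 31  (bits of 8 = 1000)
  bit 0 = 1: r = r^2 * 26 mod 31 = 1^2 * 26 = 1*26 = 26
  bit 1 = 0: r = r^2 mod 31 = 26^2 = 25
  bit 2 = 0: r = r^2 mod 31 = 25^2 = 5
  bit 3 = 0: r = r^2 mod 31 = 5^2 = 25
  -> s = B^a = 25

Answer: 25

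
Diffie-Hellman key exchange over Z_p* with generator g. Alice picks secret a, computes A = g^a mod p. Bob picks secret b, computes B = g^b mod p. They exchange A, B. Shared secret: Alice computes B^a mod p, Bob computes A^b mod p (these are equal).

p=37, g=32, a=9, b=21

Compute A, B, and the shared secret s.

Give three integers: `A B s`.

A = 32^9 mod 37  (bits of 9 = 1001)
  bit 0 = 1: r = r^2 * 32 mod 37 = 1^2 * 32 = 1*32 = 32
  bit 1 = 0: r = r^2 mod 37 = 32^2 = 25
  bit 2 = 0: r = r^2 mod 37 = 25^2 = 33
  bit 3 = 1: r = r^2 * 32 mod 37 = 33^2 * 32 = 16*32 = 31
  -> A = 31
B = 32^21 mod 37  (bits of 21 = 10101)
  bit 0 = 1: r = r^2 * 32 mod 37 = 1^2 * 32 = 1*32 = 32
  bit 1 = 0: r = r^2 mod 37 = 32^2 = 25
  bit 2 = 1: r = r^2 * 32 mod 37 = 25^2 * 32 = 33*32 = 20
  bit 3 = 0: r = r^2 mod 37 = 20^2 = 30
  bit 4 = 1: r = r^2 * 32 mod 37 = 30^2 * 32 = 12*32 = 14
  -> B = 14
s = B^a = 14^9 mod 37  (bits of 9 = 1001)
  bit 0 = 1: r = r^2 * 14 mod 37 = 1^2 * 14 = 1*14 = 14
  bit 1 = 0: r = r^2 mod 37 = 14^2 = 11
  bit 2 = 0: r = r^2 mod 37 = 11^2 = 10
  bit 3 = 1: r = r^2 * 14 mod 37 = 10^2 * 14 = 26*14 = 31
  -> s = B^a = 31

Answer: 31 14 31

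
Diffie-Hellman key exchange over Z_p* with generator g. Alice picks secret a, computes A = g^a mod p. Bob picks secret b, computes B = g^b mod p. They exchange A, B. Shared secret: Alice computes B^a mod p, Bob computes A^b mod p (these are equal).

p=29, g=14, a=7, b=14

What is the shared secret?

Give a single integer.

A = 14^7 mod 29  (bits of 7 = 111)
  bit 0 = 1: r = r^2 * 14 mod 29 = 1^2 * 14 = 1*14 = 14
  bit 1 = 1: r = r^2 * 14 mod 29 = 14^2 * 14 = 22*14 = 18
  bit 2 = 1: r = r^2 * 14 mod 29 = 18^2 * 14 = 5*14 = 12
  -> A = 12
B = 14^14 mod 29  (bits of 14 = 1110)
  bit 0 = 1: r = r^2 * 14 mod 29 = 1^2 * 14 = 1*14 = 14
  bit 1 = 1: r = r^2 * 14 mod 29 = 14^2 * 14 = 22*14 = 18
  bit 2 = 1: r = r^2 * 14 mod 29 = 18^2 * 14 = 5*14 = 12
  bit 3 = 0: r = r^2 mod 29 = 12^2 = 28
  -> B = 28
s = B^a = 28^7 mod 29  (bits of 7 = 111)
  bit 0 = 1: r = r^2 * 28 mod 29 = 1^2 * 28 = 1*28 = 28
  bit 1 = 1: r = r^2 * 28 mod 29 = 28^2 * 28 = 1*28 = 28
  bit 2 = 1: r = r^2 * 28 mod 29 = 28^2 * 28 = 1*28 = 28
  -> s = B^a = 28

Answer: 28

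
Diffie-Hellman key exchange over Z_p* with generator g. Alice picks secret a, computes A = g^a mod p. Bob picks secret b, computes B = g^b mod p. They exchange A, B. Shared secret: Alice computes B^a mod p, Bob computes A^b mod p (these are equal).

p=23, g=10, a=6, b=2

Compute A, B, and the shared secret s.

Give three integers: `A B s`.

A = 10^6 mod 23  (bits of 6 = 110)
  bit 0 = 1: r = r^2 * 10 mod 23 = 1^2 * 10 = 1*10 = 10
  bit 1 = 1: r = r^2 * 10 mod 23 = 10^2 * 10 = 8*10 = 11
  bit 2 = 0: r = r^2 mod 23 = 11^2 = 6
  -> A = 6
B = 10^2 mod 23  (bits of 2 = 10)
  bit 0 = 1: r = r^2 * 10 mod 23 = 1^2 * 10 = 1*10 = 10
  bit 1 = 0: r = r^2 mod 23 = 10^2 = 8
  -> B = 8
s = B^a = 8^6 mod 23  (bits of 6 = 110)
  bit 0 = 1: r = r^2 * 8 mod 23 = 1^2 * 8 = 1*8 = 8
  bit 1 = 1: r = r^2 * 8 mod 23 = 8^2 * 8 = 18*8 = 6
  bit 2 = 0: r = r^2 mod 23 = 6^2 = 13
  -> s = B^a = 13

Answer: 6 8 13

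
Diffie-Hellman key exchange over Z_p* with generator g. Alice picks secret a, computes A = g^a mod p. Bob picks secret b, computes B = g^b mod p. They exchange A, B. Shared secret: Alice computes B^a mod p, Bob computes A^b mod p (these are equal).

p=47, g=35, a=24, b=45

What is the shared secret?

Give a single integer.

Answer: 4

Derivation:
A = 35^24 mod 47  (bits of 24 = 11000)
  bit 0 = 1: r = r^2 * 35 mod 47 = 1^2 * 35 = 1*35 = 35
  bit 1 = 1: r = r^2 * 35 mod 47 = 35^2 * 35 = 3*35 = 11
  bit 2 = 0: r = r^2 mod 47 = 11^2 = 27
  bit 3 = 0: r = r^2 mod 47 = 27^2 = 24
  bit 4 = 0: r = r^2 mod 47 = 24^2 = 12
  -> A = 12
B = 35^45 mod 47  (bits of 45 = 101101)
  bit 0 = 1: r = r^2 * 35 mod 47 = 1^2 * 35 = 1*35 = 35
  bit 1 = 0: r = r^2 mod 47 = 35^2 = 3
  bit 2 = 1: r = r^2 * 35 mod 47 = 3^2 * 35 = 9*35 = 33
  bit 3 = 1: r = r^2 * 35 mod 47 = 33^2 * 35 = 8*35 = 45
  bit 4 = 0: r = r^2 mod 47 = 45^2 = 4
  bit 5 = 1: r = r^2 * 35 mod 47 = 4^2 * 35 = 16*35 = 43
  -> B = 43
s = B^a = 43^24 mod 47  (bits of 24 = 11000)
  bit 0 = 1: r = r^2 * 43 mod 47 = 1^2 * 43 = 1*43 = 43
  bit 1 = 1: r = r^2 * 43 mod 47 = 43^2 * 43 = 16*43 = 30
  bit 2 = 0: r = r^2 mod 47 = 30^2 = 7
  bit 3 = 0: r = r^2 mod 47 = 7^2 = 2
  bit 4 = 0: r = r^2 mod 47 = 2^2 = 4
  -> s = B^a = 4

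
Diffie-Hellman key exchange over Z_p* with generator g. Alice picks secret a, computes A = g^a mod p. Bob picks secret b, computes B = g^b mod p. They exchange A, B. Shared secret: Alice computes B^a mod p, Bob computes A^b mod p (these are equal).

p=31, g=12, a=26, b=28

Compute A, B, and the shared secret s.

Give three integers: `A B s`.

A = 12^26 mod 31  (bits of 26 = 11010)
  bit 0 = 1: r = r^2 * 12 mod 31 = 1^2 * 12 = 1*12 = 12
  bit 1 = 1: r = r^2 * 12 mod 31 = 12^2 * 12 = 20*12 = 23
  bit 2 = 0: r = r^2 mod 31 = 23^2 = 2
  bit 3 = 1: r = r^2 * 12 mod 31 = 2^2 * 12 = 4*12 = 17
  bit 4 = 0: r = r^2 mod 31 = 17^2 = 10
  -> A = 10
B = 12^28 mod 31  (bits of 28 = 11100)
  bit 0 = 1: r = r^2 * 12 mod 31 = 1^2 * 12 = 1*12 = 12
  bit 1 = 1: r = r^2 * 12 mod 31 = 12^2 * 12 = 20*12 = 23
  bit 2 = 1: r = r^2 * 12 mod 31 = 23^2 * 12 = 2*12 = 24
  bit 3 = 0: r = r^2 mod 31 = 24^2 = 18
  bit 4 = 0: r = r^2 mod 31 = 18^2 = 14
  -> B = 14
s = B^a = 14^26 mod 31  (bits of 26 = 11010)
  bit 0 = 1: r = r^2 * 14 mod 31 = 1^2 * 14 = 1*14 = 14
  bit 1 = 1: r = r^2 * 14 mod 31 = 14^2 * 14 = 10*14 = 16
  bit 2 = 0: r = r^2 mod 31 = 16^2 = 8
  bit 3 = 1: r = r^2 * 14 mod 31 = 8^2 * 14 = 2*14 = 28
  bit 4 = 0: r = r^2 mod 31 = 28^2 = 9
  -> s = B^a = 9

Answer: 10 14 9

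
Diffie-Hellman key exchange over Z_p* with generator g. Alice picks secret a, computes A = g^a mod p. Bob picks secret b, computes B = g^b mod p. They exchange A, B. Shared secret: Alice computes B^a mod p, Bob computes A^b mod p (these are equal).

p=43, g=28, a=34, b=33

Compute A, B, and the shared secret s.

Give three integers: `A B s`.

Answer: 9 8 16

Derivation:
A = 28^34 mod 43  (bits of 34 = 100010)
  bit 0 = 1: r = r^2 * 28 mod 43 = 1^2 * 28 = 1*28 = 28
  bit 1 = 0: r = r^2 mod 43 = 28^2 = 10
  bit 2 = 0: r = r^2 mod 43 = 10^2 = 14
  bit 3 = 0: r = r^2 mod 43 = 14^2 = 24
  bit 4 = 1: r = r^2 * 28 mod 43 = 24^2 * 28 = 17*28 = 3
  bit 5 = 0: r = r^2 mod 43 = 3^2 = 9
  -> A = 9
B = 28^33 mod 43  (bits of 33 = 100001)
  bit 0 = 1: r = r^2 * 28 mod 43 = 1^2 * 28 = 1*28 = 28
  bit 1 = 0: r = r^2 mod 43 = 28^2 = 10
  bit 2 = 0: r = r^2 mod 43 = 10^2 = 14
  bit 3 = 0: r = r^2 mod 43 = 14^2 = 24
  bit 4 = 0: r = r^2 mod 43 = 24^2 = 17
  bit 5 = 1: r = r^2 * 28 mod 43 = 17^2 * 28 = 31*28 = 8
  -> B = 8
s = B^a = 8^34 mod 43  (bits of 34 = 100010)
  bit 0 = 1: r = r^2 * 8 mod 43 = 1^2 * 8 = 1*8 = 8
  bit 1 = 0: r = r^2 mod 43 = 8^2 = 21
  bit 2 = 0: r = r^2 mod 43 = 21^2 = 11
  bit 3 = 0: r = r^2 mod 43 = 11^2 = 35
  bit 4 = 1: r = r^2 * 8 mod 43 = 35^2 * 8 = 21*8 = 39
  bit 5 = 0: r = r^2 mod 43 = 39^2 = 16
  -> s = B^a = 16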